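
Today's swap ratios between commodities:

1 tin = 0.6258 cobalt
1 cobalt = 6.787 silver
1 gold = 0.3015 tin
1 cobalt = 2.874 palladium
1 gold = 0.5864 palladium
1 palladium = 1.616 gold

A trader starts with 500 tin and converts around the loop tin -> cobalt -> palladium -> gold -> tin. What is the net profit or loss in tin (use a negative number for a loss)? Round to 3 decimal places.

-61.852

500 tin × 0.6258 = 312.9 cobalt
312.9 cobalt × 2.874 = 899.2746 palladium
899.2746 palladium × 1.616 = 1453.2277536 gold
1453.2277536 gold × 0.3015 = 438.1481677104 tin
Net change: 438.1481677104 − 500 = -61.8518322896 tin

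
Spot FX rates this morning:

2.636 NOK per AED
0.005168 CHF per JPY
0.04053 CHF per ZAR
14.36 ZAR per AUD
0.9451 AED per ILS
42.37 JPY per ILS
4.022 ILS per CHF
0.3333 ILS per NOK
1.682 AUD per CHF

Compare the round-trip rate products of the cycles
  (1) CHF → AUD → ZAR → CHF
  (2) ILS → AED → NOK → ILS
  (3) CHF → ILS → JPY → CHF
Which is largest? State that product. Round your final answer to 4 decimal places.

0.9789

(1) 1.682 × 14.36 × 0.04053 = 0.97894
(2) 0.9451 × 2.636 × 0.3333 = 0.83034
(3) 4.022 × 42.37 × 0.005168 = 0.88069
Highest is cycle (1) at 0.9789 (≤1, no arbitrage).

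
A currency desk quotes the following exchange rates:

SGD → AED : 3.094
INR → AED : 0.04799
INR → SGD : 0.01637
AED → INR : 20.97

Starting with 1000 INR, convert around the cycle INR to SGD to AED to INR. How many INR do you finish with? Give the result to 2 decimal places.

1000 INR × 0.01637 = 16.37 SGD
16.37 SGD × 3.094 = 50.64878 AED
50.64878 AED × 20.97 = 1062.1049166 INR

1062.10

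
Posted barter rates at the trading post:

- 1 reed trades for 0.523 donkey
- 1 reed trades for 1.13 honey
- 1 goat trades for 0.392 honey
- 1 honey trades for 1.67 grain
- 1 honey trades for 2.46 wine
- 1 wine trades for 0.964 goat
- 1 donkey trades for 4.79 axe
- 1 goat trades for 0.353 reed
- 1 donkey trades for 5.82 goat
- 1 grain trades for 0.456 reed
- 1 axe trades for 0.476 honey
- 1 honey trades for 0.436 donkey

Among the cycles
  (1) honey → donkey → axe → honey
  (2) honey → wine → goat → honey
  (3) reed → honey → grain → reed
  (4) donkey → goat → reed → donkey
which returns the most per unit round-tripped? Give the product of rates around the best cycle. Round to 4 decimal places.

1.0745

(1) 0.436 × 4.79 × 0.476 = 0.99410
(2) 2.46 × 0.964 × 0.392 = 0.92960
(3) 1.13 × 1.67 × 0.456 = 0.86052
(4) 5.82 × 0.353 × 0.523 = 1.07448
Highest is cycle (4) at 1.0745 (>1, arbitrage).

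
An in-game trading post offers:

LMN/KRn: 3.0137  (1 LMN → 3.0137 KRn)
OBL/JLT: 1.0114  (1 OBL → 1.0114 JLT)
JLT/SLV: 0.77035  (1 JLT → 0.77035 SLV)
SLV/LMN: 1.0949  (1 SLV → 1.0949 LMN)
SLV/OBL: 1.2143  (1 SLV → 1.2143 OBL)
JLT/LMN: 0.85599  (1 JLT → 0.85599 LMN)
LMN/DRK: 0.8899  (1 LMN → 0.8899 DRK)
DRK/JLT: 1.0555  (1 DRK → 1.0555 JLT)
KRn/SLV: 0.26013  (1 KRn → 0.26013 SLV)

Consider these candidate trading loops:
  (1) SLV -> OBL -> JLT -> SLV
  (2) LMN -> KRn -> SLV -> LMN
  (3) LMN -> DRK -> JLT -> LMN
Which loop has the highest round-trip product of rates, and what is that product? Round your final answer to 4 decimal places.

0.9461

(1) 1.2143 × 1.0114 × 0.77035 = 0.94610
(2) 3.0137 × 0.26013 × 1.0949 = 0.85835
(3) 0.8899 × 1.0555 × 0.85599 = 0.80402
Highest is cycle (1) at 0.9461 (≤1, no arbitrage).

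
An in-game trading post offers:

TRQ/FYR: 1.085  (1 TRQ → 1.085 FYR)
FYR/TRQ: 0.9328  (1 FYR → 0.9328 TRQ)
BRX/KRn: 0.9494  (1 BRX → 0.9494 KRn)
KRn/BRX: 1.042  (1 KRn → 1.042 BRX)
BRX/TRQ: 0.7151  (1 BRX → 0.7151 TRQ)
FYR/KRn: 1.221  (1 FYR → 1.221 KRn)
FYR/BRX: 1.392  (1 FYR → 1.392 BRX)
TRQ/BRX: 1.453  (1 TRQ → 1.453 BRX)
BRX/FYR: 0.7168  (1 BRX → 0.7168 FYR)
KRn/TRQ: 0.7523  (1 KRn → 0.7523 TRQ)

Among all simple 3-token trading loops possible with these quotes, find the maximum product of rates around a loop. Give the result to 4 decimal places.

1.0800

TRQ→FYR→BRX→TRQ: 1.085 × 1.392 × 0.7151 = 1.08003
TRQ→BRX→KRn→TRQ: 1.453 × 0.9494 × 0.7523 = 1.03778
TRQ→FYR→KRn→TRQ: 1.085 × 1.221 × 0.7523 = 0.99664
TRQ→BRX→FYR→TRQ: 1.453 × 0.7168 × 0.9328 = 0.97152
FYR→KRn→BRX→FYR: 1.221 × 1.042 × 0.7168 = 0.91197
Maximum is TRQ→FYR→BRX→TRQ at 1.0800; arbitrage exists.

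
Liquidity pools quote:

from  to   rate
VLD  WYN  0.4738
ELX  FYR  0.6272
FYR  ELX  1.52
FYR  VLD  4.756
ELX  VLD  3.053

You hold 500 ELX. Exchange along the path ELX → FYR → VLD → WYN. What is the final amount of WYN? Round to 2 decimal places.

500 ELX × 0.6272 = 313.6 FYR
313.6 FYR × 4.756 = 1491.4816 VLD
1491.4816 VLD × 0.4738 = 706.66398208 WYN

706.66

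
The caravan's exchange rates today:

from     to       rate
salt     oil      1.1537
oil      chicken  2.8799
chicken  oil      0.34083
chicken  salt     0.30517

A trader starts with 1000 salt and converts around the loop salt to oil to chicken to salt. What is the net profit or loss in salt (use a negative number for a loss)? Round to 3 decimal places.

13.940

1000 salt × 1.1537 = 1153.7 oil
1153.7 oil × 2.8799 = 3322.54063 chicken
3322.54063 chicken × 0.30517 = 1013.9397240571 salt
Net change: 1013.9397240571 − 1000 = 13.9397240571 salt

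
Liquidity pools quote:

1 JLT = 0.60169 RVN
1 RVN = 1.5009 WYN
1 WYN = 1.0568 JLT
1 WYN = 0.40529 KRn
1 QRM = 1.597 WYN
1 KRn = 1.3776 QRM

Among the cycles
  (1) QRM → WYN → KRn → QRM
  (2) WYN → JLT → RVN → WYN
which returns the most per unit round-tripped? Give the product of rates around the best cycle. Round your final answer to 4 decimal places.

0.9544

(1) 1.597 × 0.40529 × 1.3776 = 0.89165
(2) 1.0568 × 0.60169 × 1.5009 = 0.95437
Highest is cycle (2) at 0.9544 (≤1, no arbitrage).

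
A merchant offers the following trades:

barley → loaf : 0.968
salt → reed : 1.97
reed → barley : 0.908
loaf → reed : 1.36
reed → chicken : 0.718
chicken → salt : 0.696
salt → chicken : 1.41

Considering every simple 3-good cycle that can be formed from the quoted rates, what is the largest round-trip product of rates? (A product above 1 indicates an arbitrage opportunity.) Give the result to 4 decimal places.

loaf→reed→barley→loaf: 1.36 × 0.908 × 0.968 = 1.19536
reed→chicken→salt→reed: 0.718 × 0.696 × 1.97 = 0.98446
Maximum is loaf→reed→barley→loaf at 1.1954; arbitrage exists.

1.1954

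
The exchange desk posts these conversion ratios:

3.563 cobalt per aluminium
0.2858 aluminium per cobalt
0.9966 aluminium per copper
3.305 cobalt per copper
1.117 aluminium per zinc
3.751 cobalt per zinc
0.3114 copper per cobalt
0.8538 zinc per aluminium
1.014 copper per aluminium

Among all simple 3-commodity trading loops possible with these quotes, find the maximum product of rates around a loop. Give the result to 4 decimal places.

aluminium→cobalt→copper→aluminium: 3.563 × 0.3114 × 0.9966 = 1.10575
aluminium→copper→cobalt→aluminium: 1.014 × 3.305 × 0.2858 = 0.95779
aluminium→zinc→cobalt→aluminium: 0.8538 × 3.751 × 0.2858 = 0.91530
Maximum is aluminium→cobalt→copper→aluminium at 1.1057; arbitrage exists.

1.1057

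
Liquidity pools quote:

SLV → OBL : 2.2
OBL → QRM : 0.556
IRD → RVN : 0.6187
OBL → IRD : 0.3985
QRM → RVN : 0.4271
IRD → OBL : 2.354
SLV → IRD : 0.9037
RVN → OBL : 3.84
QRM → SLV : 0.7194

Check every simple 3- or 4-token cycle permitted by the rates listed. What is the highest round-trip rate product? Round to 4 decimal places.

0.9468

RVN→OBL→IRD→RVN: 3.84 × 0.3985 × 0.6187 = 0.94676
RVN→OBL→QRM→RVN: 3.84 × 0.556 × 0.4271 = 0.91188
SLV→OBL→QRM→SLV: 2.2 × 0.556 × 0.7194 = 0.87997
SLV→IRD→OBL→QRM→SLV: 0.9037 × 2.354 × 0.556 × 0.7194 = 0.85089
Maximum is RVN→OBL→IRD→RVN at 0.9468; no arbitrage — every cycle loses value.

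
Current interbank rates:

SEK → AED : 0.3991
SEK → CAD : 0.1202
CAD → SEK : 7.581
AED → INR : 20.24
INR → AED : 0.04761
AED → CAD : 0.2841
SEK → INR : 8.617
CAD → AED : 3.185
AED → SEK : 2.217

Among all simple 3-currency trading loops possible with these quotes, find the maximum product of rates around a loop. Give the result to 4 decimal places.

0.9095

INR→AED→SEK→INR: 0.04761 × 2.217 × 8.617 = 0.90954
SEK→AED→CAD→SEK: 0.3991 × 0.2841 × 7.581 = 0.85957
SEK→CAD→AED→SEK: 0.1202 × 3.185 × 2.217 = 0.84875
Maximum is INR→AED→SEK→INR at 0.9095; no arbitrage — every cycle loses value.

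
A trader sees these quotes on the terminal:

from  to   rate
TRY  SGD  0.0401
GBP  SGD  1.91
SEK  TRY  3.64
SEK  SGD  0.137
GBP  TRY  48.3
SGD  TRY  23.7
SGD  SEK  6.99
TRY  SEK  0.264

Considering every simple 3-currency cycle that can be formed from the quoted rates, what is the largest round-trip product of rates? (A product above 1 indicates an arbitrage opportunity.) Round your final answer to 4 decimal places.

SGD→SEK→TRY→SGD: 6.99 × 3.64 × 0.0401 = 1.02029
SGD→TRY→SEK→SGD: 23.7 × 0.264 × 0.137 = 0.85718
Maximum is SGD→SEK→TRY→SGD at 1.0203; arbitrage exists.

1.0203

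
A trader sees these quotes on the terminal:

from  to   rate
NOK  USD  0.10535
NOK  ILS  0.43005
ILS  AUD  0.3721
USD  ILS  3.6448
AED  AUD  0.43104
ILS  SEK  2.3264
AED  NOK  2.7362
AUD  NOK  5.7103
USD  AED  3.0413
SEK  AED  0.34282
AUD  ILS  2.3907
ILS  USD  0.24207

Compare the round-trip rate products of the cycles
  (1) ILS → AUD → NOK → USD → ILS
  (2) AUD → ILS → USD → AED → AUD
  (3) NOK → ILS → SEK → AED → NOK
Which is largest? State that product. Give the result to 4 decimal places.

0.9385

(1) 0.3721 × 5.7103 × 0.10535 × 3.6448 = 0.81588
(2) 2.3907 × 0.24207 × 3.0413 × 0.43104 = 0.75865
(3) 0.43005 × 2.3264 × 0.34282 × 2.7362 = 0.93846
Highest is cycle (3) at 0.9385 (≤1, no arbitrage).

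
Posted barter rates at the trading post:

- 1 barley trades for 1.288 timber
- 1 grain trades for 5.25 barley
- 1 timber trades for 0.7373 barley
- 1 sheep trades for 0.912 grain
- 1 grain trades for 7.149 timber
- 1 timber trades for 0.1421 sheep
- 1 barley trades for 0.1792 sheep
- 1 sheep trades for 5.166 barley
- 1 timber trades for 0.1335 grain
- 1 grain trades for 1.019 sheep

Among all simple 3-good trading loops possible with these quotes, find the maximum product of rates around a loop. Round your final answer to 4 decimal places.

timber→sheep→barley→timber: 0.1421 × 5.166 × 1.288 = 0.94551
grain→timber→sheep→grain: 7.149 × 0.1421 × 0.912 = 0.92648
grain→barley→timber→grain: 5.25 × 1.288 × 0.1335 = 0.90273
grain→barley→sheep→grain: 5.25 × 0.1792 × 0.912 = 0.85801
Maximum is timber→sheep→barley→timber at 0.9455; no arbitrage — every cycle loses value.

0.9455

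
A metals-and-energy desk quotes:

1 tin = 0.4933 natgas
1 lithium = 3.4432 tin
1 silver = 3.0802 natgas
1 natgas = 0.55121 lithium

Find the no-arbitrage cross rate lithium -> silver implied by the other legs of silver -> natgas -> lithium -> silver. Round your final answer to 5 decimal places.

0.58898

Known legs of the cycle: 3.0802 × 0.55121 = 1.697837042
For no arbitrage the full-cycle product must be 1, so the missing rate is 1 / 1.697837042 ≈ 0.5889847.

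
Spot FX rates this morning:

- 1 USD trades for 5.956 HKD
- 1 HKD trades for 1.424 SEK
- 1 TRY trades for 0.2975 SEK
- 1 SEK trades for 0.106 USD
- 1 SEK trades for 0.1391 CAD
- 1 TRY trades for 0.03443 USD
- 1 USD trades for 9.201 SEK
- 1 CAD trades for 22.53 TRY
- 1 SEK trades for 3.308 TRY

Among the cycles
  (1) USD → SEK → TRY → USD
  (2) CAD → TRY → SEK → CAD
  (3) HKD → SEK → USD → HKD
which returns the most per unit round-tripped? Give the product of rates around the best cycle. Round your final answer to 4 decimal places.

(1) 9.201 × 3.308 × 0.03443 = 1.04794
(2) 22.53 × 0.2975 × 0.1391 = 0.93234
(3) 1.424 × 0.106 × 5.956 = 0.89902
Highest is cycle (1) at 1.0479 (>1, arbitrage).

1.0479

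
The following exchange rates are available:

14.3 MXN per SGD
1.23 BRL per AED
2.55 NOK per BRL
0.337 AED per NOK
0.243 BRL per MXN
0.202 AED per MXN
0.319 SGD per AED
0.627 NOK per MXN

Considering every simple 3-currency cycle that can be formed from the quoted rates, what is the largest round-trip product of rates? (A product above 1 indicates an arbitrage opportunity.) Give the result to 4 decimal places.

1.0570

NOK→AED→BRL→NOK: 0.337 × 1.23 × 2.55 = 1.05700
SGD→MXN→AED→SGD: 14.3 × 0.202 × 0.319 = 0.92146
Maximum is NOK→AED→BRL→NOK at 1.0570; arbitrage exists.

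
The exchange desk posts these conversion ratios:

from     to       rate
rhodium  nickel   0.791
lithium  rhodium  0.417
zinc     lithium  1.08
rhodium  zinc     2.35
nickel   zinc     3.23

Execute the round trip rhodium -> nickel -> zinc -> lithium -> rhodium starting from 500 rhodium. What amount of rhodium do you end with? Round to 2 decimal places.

500 rhodium × 0.791 = 395.5 nickel
395.5 nickel × 3.23 = 1277.465 zinc
1277.465 zinc × 1.08 = 1379.6622 lithium
1379.6622 lithium × 0.417 = 575.3191374 rhodium

575.32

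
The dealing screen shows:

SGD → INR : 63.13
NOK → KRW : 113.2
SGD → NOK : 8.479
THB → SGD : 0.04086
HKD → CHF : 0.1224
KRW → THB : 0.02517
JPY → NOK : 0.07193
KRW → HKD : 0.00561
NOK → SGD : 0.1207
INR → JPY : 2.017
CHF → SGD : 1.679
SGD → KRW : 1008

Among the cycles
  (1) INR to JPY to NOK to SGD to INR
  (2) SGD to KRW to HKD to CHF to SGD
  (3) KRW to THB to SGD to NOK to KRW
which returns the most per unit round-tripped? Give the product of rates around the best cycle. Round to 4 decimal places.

(1) 2.017 × 0.07193 × 0.1207 × 63.13 = 1.10550
(2) 1008 × 0.00561 × 0.1224 × 1.679 = 1.16213
(3) 0.02517 × 0.04086 × 8.479 × 113.2 = 0.98713
Highest is cycle (2) at 1.1621 (>1, arbitrage).

1.1621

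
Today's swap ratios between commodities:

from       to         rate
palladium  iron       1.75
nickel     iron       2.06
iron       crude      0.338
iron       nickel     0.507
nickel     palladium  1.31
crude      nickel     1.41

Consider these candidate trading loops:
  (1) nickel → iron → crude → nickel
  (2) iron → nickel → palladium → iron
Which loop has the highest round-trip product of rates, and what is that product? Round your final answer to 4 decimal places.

(1) 2.06 × 0.338 × 1.41 = 0.98175
(2) 0.507 × 1.31 × 1.75 = 1.16230
Highest is cycle (2) at 1.1623 (>1, arbitrage).

1.1623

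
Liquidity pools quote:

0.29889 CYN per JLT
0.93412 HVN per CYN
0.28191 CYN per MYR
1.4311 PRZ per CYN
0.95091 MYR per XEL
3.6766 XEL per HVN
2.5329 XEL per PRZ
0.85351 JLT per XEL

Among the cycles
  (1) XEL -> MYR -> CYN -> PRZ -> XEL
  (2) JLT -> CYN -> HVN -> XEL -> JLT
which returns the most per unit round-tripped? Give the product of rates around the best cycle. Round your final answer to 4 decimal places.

0.9717

(1) 0.95091 × 0.28191 × 1.4311 × 2.5329 = 0.97171
(2) 0.29889 × 0.93412 × 3.6766 × 0.85351 = 0.87613
Highest is cycle (1) at 0.9717 (≤1, no arbitrage).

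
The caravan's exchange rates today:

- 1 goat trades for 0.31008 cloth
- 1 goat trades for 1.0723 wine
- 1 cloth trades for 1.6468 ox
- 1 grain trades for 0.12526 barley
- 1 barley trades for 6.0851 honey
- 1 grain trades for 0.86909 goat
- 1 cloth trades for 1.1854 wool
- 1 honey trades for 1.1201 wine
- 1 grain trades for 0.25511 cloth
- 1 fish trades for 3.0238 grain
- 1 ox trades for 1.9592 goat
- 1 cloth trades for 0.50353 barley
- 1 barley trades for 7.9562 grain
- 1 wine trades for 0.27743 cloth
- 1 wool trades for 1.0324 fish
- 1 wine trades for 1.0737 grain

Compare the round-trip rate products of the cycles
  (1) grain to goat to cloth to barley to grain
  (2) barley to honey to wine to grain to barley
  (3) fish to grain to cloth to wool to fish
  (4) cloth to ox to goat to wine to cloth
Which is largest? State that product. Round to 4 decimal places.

(1) 0.86909 × 0.31008 × 0.50353 × 7.9562 = 1.07962
(2) 6.0851 × 1.1201 × 1.0737 × 0.12526 = 0.91668
(3) 3.0238 × 0.25511 × 1.1854 × 1.0324 = 0.94405
(4) 1.6468 × 1.9592 × 1.0723 × 0.27743 = 0.95982
Highest is cycle (1) at 1.0796 (>1, arbitrage).

1.0796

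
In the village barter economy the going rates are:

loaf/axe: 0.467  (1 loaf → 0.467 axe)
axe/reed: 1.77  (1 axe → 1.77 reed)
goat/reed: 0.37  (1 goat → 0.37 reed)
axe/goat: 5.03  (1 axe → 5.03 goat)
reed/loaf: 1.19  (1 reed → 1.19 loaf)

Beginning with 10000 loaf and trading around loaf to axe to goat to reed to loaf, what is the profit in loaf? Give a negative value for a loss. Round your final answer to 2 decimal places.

10000 loaf × 0.467 = 4670 axe
4670 axe × 5.03 = 23490.1 goat
23490.1 goat × 0.37 = 8691.337 reed
8691.337 reed × 1.19 = 10342.69103 loaf
Net change: 10342.69103 − 10000 = 342.69103 loaf

342.69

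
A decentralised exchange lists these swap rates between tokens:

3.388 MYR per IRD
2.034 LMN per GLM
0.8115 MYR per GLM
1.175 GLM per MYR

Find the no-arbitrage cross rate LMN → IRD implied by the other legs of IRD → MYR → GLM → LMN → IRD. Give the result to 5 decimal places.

0.12350

Known legs of the cycle: 3.388 × 1.175 × 2.034 = 8.0971506
For no arbitrage the full-cycle product must be 1, so the missing rate is 1 / 8.0971506 ≈ 0.1235002.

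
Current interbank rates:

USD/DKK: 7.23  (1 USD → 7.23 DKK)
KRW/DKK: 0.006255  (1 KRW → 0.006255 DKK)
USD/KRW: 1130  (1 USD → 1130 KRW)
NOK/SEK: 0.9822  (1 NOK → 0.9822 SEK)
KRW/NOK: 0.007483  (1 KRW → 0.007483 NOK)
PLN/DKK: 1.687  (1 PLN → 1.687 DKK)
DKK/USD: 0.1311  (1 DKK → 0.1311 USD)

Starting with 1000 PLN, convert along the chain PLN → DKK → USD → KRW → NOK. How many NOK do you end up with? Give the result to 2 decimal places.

1000 PLN × 1.687 = 1687 DKK
1687 DKK × 0.1311 = 221.1657 USD
221.1657 USD × 1130 = 249917.241 KRW
249917.241 KRW × 0.007483 = 1870.130714403 NOK

1870.13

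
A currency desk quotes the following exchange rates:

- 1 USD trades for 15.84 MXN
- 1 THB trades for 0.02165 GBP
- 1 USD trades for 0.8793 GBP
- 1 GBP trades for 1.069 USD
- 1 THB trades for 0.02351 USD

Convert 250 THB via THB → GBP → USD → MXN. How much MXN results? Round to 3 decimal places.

250 THB × 0.02165 = 5.4125 GBP
5.4125 GBP × 1.069 = 5.7859625 USD
5.7859625 USD × 15.84 = 91.649646 MXN

91.650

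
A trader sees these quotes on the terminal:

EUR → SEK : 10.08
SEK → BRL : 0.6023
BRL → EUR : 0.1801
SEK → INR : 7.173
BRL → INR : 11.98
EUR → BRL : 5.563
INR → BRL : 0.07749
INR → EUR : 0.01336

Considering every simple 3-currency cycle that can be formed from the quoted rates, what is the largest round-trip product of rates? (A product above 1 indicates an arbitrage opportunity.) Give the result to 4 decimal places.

EUR→SEK→BRL→EUR: 10.08 × 0.6023 × 0.1801 = 1.09342
INR→EUR→SEK→INR: 0.01336 × 10.08 × 7.173 = 0.96598
INR→EUR→BRL→INR: 0.01336 × 5.563 × 11.98 = 0.89037
Maximum is EUR→SEK→BRL→EUR at 1.0934; arbitrage exists.

1.0934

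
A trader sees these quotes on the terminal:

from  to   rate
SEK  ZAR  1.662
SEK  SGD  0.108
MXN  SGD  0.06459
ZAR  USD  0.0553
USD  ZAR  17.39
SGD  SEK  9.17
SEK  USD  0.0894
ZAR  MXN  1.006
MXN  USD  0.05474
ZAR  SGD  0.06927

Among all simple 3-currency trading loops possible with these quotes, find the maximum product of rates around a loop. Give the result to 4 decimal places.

SEK→ZAR→SGD→SEK: 1.662 × 0.06927 × 9.17 = 1.05571
ZAR→MXN→USD→ZAR: 1.006 × 0.05474 × 17.39 = 0.95764
Maximum is SEK→ZAR→SGD→SEK at 1.0557; arbitrage exists.

1.0557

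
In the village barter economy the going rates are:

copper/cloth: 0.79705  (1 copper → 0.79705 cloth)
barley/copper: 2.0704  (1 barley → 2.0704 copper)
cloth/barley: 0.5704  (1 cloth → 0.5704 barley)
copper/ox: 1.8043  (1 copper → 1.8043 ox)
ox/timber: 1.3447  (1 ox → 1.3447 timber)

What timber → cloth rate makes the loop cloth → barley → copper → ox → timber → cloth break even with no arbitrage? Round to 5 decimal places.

Known legs of the cycle: 0.5704 × 2.0704 × 1.8043 × 1.3447 = 2.8652856835515136
For no arbitrage the full-cycle product must be 1, so the missing rate is 1 / 2.8652856835515136 ≈ 0.3490053.

0.34901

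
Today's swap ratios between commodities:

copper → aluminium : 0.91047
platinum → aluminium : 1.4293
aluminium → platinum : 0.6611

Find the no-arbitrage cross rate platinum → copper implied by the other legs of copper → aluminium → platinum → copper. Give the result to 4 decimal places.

Known legs of the cycle: 0.91047 × 0.6611 = 0.601911717
For no arbitrage the full-cycle product must be 1, so the missing rate is 1 / 0.601911717 ≈ 1.661373.

1.6614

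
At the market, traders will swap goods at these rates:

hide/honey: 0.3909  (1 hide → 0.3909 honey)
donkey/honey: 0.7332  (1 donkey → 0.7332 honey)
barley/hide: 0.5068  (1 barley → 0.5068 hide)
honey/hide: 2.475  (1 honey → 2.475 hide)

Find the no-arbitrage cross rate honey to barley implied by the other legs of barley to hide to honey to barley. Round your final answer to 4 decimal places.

Known legs of the cycle: 0.5068 × 0.3909 = 0.19810812
For no arbitrage the full-cycle product must be 1, so the missing rate is 1 / 0.19810812 ≈ 5.047749.

5.0477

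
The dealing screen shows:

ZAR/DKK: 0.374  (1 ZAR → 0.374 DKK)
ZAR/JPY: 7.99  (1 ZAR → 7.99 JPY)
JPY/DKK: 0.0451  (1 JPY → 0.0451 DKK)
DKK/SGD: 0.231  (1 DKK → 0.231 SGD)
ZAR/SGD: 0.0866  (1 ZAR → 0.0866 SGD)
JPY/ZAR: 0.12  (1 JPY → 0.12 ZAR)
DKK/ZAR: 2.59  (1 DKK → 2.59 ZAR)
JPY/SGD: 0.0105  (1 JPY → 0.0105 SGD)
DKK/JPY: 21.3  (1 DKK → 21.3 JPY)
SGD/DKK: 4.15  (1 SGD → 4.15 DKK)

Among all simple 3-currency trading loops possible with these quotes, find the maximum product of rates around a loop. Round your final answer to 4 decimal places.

0.9559

DKK→JPY→ZAR→DKK: 21.3 × 0.12 × 0.374 = 0.95594
DKK→ZAR→JPY→DKK: 2.59 × 7.99 × 0.0451 = 0.93330
DKK→ZAR→SGD→DKK: 2.59 × 0.0866 × 4.15 = 0.93082
DKK→JPY→SGD→DKK: 21.3 × 0.0105 × 4.15 = 0.92815
Maximum is DKK→JPY→ZAR→DKK at 0.9559; no arbitrage — every cycle loses value.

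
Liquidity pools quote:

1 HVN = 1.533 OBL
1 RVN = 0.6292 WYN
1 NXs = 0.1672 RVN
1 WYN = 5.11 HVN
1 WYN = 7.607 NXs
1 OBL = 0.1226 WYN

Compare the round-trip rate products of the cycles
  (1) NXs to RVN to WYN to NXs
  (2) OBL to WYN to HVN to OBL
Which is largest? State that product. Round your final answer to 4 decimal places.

0.9604

(1) 0.1672 × 0.6292 × 7.607 = 0.80027
(2) 0.1226 × 5.11 × 1.533 = 0.96040
Highest is cycle (2) at 0.9604 (≤1, no arbitrage).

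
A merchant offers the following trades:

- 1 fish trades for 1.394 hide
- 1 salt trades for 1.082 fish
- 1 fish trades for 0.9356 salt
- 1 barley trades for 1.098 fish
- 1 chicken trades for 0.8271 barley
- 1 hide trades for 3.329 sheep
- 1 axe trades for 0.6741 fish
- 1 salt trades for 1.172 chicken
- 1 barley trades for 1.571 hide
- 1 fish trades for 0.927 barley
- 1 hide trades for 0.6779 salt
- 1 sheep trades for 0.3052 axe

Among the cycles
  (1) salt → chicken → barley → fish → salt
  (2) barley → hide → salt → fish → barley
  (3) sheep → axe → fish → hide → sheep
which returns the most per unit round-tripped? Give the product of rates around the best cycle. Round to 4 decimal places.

(1) 1.172 × 0.8271 × 1.098 × 0.9356 = 0.99581
(2) 1.571 × 0.6779 × 1.082 × 0.927 = 1.06819
(3) 0.3052 × 0.6741 × 1.394 × 3.329 = 0.95474
Highest is cycle (2) at 1.0682 (>1, arbitrage).

1.0682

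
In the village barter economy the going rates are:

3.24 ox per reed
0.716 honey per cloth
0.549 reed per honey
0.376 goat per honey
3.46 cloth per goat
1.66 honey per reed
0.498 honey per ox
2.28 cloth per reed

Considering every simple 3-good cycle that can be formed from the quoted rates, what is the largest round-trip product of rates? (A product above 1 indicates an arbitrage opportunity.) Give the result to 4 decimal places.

honey→goat→cloth→honey: 0.376 × 3.46 × 0.716 = 0.93149
honey→reed→cloth→honey: 0.549 × 2.28 × 0.716 = 0.89623
ox→honey→reed→ox: 0.498 × 0.549 × 3.24 = 0.88582
Maximum is honey→goat→cloth→honey at 0.9315; no arbitrage — every cycle loses value.

0.9315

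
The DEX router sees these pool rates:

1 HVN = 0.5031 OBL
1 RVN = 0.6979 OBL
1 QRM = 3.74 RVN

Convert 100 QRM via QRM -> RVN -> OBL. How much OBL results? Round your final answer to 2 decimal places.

261.01

100 QRM × 3.74 = 374 RVN
374 RVN × 0.6979 = 261.0146 OBL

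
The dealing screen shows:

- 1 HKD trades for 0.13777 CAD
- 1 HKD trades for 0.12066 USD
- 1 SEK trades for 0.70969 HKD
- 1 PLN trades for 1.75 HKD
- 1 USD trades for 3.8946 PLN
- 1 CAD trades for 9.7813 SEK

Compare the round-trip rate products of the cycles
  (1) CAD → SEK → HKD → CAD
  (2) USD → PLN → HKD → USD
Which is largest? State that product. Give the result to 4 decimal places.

0.9564

(1) 9.7813 × 0.70969 × 0.13777 = 0.95636
(2) 3.8946 × 1.75 × 0.12066 = 0.82236
Highest is cycle (1) at 0.9564 (≤1, no arbitrage).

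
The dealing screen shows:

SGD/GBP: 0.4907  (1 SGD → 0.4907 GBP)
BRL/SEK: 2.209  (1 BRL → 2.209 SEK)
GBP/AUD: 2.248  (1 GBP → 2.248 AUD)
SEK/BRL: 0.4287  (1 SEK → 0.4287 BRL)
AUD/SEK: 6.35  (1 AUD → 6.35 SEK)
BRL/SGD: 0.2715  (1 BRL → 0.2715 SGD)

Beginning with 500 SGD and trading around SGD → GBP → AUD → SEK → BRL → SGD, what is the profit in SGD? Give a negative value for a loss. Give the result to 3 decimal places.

-92.358

500 SGD × 0.4907 = 245.35 GBP
245.35 GBP × 2.248 = 551.5468 AUD
551.5468 AUD × 6.35 = 3502.32218 SEK
3502.32218 SEK × 0.4287 = 1501.445518566 BRL
1501.445518566 BRL × 0.2715 = 407.642458290669 SGD
Net change: 407.642458290669 − 500 = -92.357541709331 SGD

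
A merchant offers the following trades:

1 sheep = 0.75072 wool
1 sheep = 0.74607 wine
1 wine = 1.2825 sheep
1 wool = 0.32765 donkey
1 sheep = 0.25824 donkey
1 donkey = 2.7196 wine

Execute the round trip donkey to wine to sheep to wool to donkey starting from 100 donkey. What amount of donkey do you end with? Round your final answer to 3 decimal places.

85.793

100 donkey × 2.7196 = 271.96 wine
271.96 wine × 1.2825 = 348.7887 sheep
348.7887 sheep × 0.75072 = 261.842652864 wool
261.842652864 wool × 0.32765 = 85.7927452108896 donkey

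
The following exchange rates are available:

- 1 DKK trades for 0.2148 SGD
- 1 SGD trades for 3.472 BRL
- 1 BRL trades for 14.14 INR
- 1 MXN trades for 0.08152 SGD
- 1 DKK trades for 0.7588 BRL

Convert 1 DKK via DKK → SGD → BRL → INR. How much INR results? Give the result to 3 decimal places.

1 DKK × 0.2148 = 0.2148 SGD
0.2148 SGD × 3.472 = 0.7457856 BRL
0.7457856 BRL × 14.14 = 10.545408384 INR

10.545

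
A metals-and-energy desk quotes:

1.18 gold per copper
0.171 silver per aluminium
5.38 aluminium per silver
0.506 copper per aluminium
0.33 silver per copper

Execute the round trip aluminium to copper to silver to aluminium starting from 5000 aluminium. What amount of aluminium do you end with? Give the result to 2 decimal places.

5000 aluminium × 0.506 = 2530 copper
2530 copper × 0.33 = 834.9 silver
834.9 silver × 5.38 = 4491.762 aluminium

4491.76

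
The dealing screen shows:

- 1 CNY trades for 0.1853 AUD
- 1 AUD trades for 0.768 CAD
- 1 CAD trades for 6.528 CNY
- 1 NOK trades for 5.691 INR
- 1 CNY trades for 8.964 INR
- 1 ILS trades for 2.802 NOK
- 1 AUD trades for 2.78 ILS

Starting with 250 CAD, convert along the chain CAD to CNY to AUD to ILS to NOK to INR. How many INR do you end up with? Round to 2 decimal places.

13405.93

250 CAD × 6.528 = 1632 CNY
1632 CNY × 0.1853 = 302.4096 AUD
302.4096 AUD × 2.78 = 840.698688 ILS
840.698688 ILS × 2.802 = 2355.637723776 NOK
2355.637723776 NOK × 5.691 = 13405.934286009216 INR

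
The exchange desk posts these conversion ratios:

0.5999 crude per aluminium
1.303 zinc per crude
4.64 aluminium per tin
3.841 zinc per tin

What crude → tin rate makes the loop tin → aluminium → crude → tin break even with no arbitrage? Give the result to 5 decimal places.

0.35926

Known legs of the cycle: 4.64 × 0.5999 = 2.783536
For no arbitrage the full-cycle product must be 1, so the missing rate is 1 / 2.783536 ≈ 0.3592553.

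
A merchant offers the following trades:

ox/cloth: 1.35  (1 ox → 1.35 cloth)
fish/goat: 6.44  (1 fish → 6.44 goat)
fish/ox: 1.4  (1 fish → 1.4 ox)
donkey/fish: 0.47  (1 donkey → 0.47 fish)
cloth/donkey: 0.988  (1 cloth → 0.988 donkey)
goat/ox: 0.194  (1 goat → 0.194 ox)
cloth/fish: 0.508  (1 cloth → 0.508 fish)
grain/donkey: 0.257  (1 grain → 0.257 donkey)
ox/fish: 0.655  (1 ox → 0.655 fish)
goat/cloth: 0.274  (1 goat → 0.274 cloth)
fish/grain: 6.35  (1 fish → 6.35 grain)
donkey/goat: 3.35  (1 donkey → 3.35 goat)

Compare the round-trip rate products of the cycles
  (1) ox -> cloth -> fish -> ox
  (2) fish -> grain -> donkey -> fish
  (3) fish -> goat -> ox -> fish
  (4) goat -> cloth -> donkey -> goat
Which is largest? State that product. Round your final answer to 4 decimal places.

(1) 1.35 × 0.508 × 1.4 = 0.96012
(2) 6.35 × 0.257 × 0.47 = 0.76702
(3) 6.44 × 0.194 × 0.655 = 0.81833
(4) 0.274 × 0.988 × 3.35 = 0.90689
Highest is cycle (1) at 0.9601 (≤1, no arbitrage).

0.9601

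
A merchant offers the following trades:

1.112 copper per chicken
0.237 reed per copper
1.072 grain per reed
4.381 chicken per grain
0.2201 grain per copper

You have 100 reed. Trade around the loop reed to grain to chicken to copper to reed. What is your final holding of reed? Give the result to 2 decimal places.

123.77

100 reed × 1.072 = 107.2 grain
107.2 grain × 4.381 = 469.6432 chicken
469.6432 chicken × 1.112 = 522.2432384 copper
522.2432384 copper × 0.237 = 123.7716475008 reed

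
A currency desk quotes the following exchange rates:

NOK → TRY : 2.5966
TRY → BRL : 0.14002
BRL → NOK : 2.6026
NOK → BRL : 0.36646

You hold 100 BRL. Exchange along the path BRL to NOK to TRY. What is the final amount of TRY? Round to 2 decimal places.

675.79

100 BRL × 2.6026 = 260.26 NOK
260.26 NOK × 2.5966 = 675.791116 TRY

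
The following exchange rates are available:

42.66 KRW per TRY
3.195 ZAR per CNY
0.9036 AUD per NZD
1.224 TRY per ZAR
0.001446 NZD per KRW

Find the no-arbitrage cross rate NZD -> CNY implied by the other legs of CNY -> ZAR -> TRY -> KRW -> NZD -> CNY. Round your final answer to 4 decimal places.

4.1453

Known legs of the cycle: 3.195 × 1.224 × 42.66 × 0.001446 = 0.2412356143248
For no arbitrage the full-cycle product must be 1, so the missing rate is 1 / 0.2412356143248 ≈ 4.145325.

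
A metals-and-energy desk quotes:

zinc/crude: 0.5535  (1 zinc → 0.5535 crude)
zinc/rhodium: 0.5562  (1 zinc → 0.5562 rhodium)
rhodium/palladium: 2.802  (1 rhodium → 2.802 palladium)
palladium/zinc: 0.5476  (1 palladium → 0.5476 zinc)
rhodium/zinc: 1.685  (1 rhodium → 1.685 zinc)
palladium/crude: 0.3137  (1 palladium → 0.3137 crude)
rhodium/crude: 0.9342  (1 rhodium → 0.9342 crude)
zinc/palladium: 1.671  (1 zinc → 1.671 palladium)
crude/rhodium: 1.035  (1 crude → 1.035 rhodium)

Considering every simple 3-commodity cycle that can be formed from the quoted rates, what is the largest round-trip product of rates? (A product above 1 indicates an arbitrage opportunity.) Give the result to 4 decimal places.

0.9653

zinc→crude→rhodium→zinc: 0.5535 × 1.035 × 1.685 = 0.96529
palladium→crude→rhodium→palladium: 0.3137 × 1.035 × 2.802 = 0.90975
zinc→rhodium→palladium→zinc: 0.5562 × 2.802 × 0.5476 = 0.85342
Maximum is zinc→crude→rhodium→zinc at 0.9653; no arbitrage — every cycle loses value.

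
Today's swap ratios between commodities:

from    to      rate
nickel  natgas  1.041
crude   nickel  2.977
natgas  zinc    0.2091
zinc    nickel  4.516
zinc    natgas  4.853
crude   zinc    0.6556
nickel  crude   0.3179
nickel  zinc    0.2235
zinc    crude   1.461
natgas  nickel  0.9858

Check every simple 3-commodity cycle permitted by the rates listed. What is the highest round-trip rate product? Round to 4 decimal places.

1.0692

natgas→nickel→zinc→natgas: 0.9858 × 0.2235 × 4.853 = 1.06924
natgas→zinc→nickel→natgas: 0.2091 × 4.516 × 1.041 = 0.98301
crude→nickel→zinc→crude: 2.977 × 0.2235 × 1.461 = 0.97209
crude→zinc→nickel→crude: 0.6556 × 4.516 × 0.3179 = 0.94120
Maximum is natgas→nickel→zinc→natgas at 1.0692; arbitrage exists.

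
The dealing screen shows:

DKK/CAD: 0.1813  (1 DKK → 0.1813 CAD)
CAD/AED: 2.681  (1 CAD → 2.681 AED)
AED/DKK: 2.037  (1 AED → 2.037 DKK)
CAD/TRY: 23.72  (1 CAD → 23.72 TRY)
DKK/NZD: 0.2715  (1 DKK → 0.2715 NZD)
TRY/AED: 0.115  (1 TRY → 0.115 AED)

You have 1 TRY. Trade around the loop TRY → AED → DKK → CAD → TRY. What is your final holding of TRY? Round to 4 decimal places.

1.0074

1 TRY × 0.115 = 0.115 AED
0.115 AED × 2.037 = 0.234255 DKK
0.234255 DKK × 0.1813 = 0.0424704315 CAD
0.0424704315 CAD × 23.72 = 1.00739863518 TRY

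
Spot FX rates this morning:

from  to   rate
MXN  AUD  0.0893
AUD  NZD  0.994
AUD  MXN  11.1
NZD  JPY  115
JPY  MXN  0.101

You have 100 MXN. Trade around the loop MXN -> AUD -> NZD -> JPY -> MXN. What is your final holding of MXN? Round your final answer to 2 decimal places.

100 MXN × 0.0893 = 8.93 AUD
8.93 AUD × 0.994 = 8.87642 NZD
8.87642 NZD × 115 = 1020.7883 JPY
1020.7883 JPY × 0.101 = 103.0996183 MXN

103.10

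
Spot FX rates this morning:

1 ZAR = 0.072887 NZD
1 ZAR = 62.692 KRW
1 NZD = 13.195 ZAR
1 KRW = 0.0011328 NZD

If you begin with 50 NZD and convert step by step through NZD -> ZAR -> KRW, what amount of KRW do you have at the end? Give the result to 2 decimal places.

50 NZD × 13.195 = 659.75 ZAR
659.75 ZAR × 62.692 = 41361.047 KRW

41361.05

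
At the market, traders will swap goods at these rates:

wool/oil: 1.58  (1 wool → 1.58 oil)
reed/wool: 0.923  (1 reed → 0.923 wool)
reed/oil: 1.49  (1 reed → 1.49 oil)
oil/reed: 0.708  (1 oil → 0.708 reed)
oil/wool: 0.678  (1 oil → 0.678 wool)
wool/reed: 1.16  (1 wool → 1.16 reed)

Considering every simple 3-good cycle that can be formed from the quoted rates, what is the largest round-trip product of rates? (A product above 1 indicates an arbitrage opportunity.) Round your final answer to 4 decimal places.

1.1719

oil→wool→reed→oil: 0.678 × 1.16 × 1.49 = 1.17186
oil→reed→wool→oil: 0.708 × 0.923 × 1.58 = 1.03250
Maximum is oil→wool→reed→oil at 1.1719; arbitrage exists.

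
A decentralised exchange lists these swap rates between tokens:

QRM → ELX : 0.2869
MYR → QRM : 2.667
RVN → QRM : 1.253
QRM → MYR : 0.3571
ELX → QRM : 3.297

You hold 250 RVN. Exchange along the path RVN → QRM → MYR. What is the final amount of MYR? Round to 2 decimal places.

250 RVN × 1.253 = 313.25 QRM
313.25 QRM × 0.3571 = 111.861575 MYR

111.86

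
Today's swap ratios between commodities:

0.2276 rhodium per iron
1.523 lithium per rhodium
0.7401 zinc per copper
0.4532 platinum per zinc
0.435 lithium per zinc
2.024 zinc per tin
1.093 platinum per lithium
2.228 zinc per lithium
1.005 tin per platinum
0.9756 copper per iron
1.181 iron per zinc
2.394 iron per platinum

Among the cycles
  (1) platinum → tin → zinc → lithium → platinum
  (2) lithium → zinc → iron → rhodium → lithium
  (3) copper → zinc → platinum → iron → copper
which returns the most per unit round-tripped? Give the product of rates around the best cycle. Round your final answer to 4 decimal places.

0.9671

(1) 1.005 × 2.024 × 0.435 × 1.093 = 0.96713
(2) 2.228 × 1.181 × 0.2276 × 1.523 = 0.91209
(3) 0.7401 × 0.4532 × 2.394 × 0.9756 = 0.78339
Highest is cycle (1) at 0.9671 (≤1, no arbitrage).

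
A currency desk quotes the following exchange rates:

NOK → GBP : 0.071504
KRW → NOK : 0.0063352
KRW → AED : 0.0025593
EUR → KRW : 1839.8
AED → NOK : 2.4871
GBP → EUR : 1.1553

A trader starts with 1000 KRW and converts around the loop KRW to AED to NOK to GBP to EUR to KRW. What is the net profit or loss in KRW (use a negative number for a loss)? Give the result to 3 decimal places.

1000 KRW × 0.0025593 = 2.5593 AED
2.5593 AED × 2.4871 = 6.36523503 NOK
6.36523503 NOK × 0.071504 = 0.45513976558512 GBP
0.45513976558512 GBP × 1.1553 = 0.525822971180489136 EUR
0.525822971180489136 EUR × 1839.8 = 967.4091023778639124128 KRW
Net change: 967.4091023778639124128 − 1000 = -32.5908976221360875872 KRW

-32.591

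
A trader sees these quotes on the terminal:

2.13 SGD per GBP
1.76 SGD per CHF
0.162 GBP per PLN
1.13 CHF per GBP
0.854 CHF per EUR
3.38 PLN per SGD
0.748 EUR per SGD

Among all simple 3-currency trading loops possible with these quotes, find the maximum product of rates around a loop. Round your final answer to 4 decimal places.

GBP→SGD→PLN→GBP: 2.13 × 3.38 × 0.162 = 1.16630
EUR→CHF→SGD→EUR: 0.854 × 1.76 × 0.748 = 1.12427
Maximum is GBP→SGD→PLN→GBP at 1.1663; arbitrage exists.

1.1663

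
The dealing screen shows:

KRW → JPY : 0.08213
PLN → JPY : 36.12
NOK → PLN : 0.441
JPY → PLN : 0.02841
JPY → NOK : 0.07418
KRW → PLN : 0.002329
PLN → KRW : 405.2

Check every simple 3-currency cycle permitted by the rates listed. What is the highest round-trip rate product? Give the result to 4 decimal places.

NOK→PLN→JPY→NOK: 0.441 × 36.12 × 0.07418 = 1.18161
KRW→JPY→PLN→KRW: 0.08213 × 0.02841 × 405.2 = 0.94546
Maximum is NOK→PLN→JPY→NOK at 1.1816; arbitrage exists.

1.1816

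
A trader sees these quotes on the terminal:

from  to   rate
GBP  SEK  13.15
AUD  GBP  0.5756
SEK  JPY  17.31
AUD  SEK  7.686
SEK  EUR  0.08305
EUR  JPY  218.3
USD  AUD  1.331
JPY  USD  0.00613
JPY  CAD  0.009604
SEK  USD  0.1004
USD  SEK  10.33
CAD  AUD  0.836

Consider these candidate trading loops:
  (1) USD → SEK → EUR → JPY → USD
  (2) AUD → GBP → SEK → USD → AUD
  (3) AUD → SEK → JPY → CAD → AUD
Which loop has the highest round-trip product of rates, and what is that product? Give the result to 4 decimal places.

(1) 10.33 × 0.08305 × 218.3 × 0.00613 = 1.14803
(2) 0.5756 × 13.15 × 0.1004 × 1.331 = 1.01148
(3) 7.686 × 17.31 × 0.009604 × 0.836 = 1.06821
Highest is cycle (1) at 1.1480 (>1, arbitrage).

1.1480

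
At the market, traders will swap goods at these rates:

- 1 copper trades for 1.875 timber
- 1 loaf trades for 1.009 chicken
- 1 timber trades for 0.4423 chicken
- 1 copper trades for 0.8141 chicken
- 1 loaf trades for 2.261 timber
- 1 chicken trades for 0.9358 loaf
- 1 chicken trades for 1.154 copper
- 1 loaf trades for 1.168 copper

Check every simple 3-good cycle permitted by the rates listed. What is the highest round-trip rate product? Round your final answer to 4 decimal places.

copper→timber→chicken→copper: 1.875 × 0.4423 × 1.154 = 0.95703
timber→chicken→loaf→timber: 0.4423 × 0.9358 × 2.261 = 0.93584
copper→chicken→loaf→copper: 0.8141 × 0.9358 × 1.168 = 0.88982
Maximum is copper→timber→chicken→copper at 0.9570; no arbitrage — every cycle loses value.

0.9570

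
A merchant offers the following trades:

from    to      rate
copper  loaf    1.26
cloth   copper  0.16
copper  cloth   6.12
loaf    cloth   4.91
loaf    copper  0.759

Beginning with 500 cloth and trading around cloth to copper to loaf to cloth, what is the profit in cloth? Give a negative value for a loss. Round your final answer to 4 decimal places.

-5.0720

500 cloth × 0.16 = 80 copper
80 copper × 1.26 = 100.8 loaf
100.8 loaf × 4.91 = 494.928 cloth
Net change: 494.928 − 500 = -5.072 cloth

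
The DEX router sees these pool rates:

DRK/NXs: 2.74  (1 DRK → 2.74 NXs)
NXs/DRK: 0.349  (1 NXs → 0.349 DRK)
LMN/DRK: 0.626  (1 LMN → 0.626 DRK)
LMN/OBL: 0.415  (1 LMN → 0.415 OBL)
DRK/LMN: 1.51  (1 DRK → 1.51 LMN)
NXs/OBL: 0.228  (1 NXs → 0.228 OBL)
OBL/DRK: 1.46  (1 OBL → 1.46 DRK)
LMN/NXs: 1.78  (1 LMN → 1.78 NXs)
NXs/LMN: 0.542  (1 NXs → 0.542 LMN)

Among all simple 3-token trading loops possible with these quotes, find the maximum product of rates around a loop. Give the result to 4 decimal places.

0.9380

NXs→DRK→LMN→NXs: 0.349 × 1.51 × 1.78 = 0.93804
NXs→LMN→DRK→NXs: 0.542 × 0.626 × 2.74 = 0.92966
OBL→DRK→LMN→OBL: 1.46 × 1.51 × 0.415 = 0.91491
NXs→OBL→DRK→NXs: 0.228 × 1.46 × 2.74 = 0.91209
Maximum is NXs→DRK→LMN→NXs at 0.9380; no arbitrage — every cycle loses value.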